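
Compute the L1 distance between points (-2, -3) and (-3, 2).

Σ|x_i - y_i| = |-2 - (-3)| + |-3 - 2| = 1 + 5 = 6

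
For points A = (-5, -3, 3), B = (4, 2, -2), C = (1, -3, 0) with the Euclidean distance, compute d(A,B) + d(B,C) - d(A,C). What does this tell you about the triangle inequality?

d(A,B) = √(9² + 5² + 5²) = √131 ≈ 11.4455, d(B,C) = √(3² + 5² + 2²) = √38 ≈ 6.1644, d(A,C) = √(6² + 0² + 3²) = √45 ≈ 6.7082.
d(A,B) + d(B,C) - d(A,C) = 11.4455 + 6.1644 - 6.7082 = 17.6099 - 6.7082 = 10.9017 (to 4 decimal places). This is ≥ 0, so the triangle inequality holds for these points.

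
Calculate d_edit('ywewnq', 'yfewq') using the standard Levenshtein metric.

Let D[i][j] be the edit distance between the first i characters of 'ywewnq' and the first j characters of 'yfewq', with D[i][0] = i, D[0][j] = j, and D[i][j] = D[i-1][j-1] if the characters match, else 1 + min(D[i-1][j], D[i][j-1], D[i-1][j-1]). Filling the table (rows: prefixes of 'ywewnq', columns: prefixes of 'yfewq'):
     ε  y  f  e  w  q
  ε  0  1  2  3  4  5
  y  1  0  1  2  3  4
  w  2  1  1  2  2  3
  e  3  2  2  1  2  3
  w  4  3  3  2  1  2
  n  5  4  4  3  2  2
  q  6  5  5  4  3  2
The bottom-right entry gives D[6][5] = 2, so no sequence of fewer than 2 edits works. Backtracking through the table gives one optimal edit sequence (2 edits):
  ywewnq → yfewnq (sub w→f @2)
  yfewnq → yfewq (del n @5)
Edit distance = 2.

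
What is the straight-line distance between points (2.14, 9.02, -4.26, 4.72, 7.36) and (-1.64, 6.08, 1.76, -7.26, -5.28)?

√(Σ(x_i - y_i)²) = √((2.14 - (-1.64))² + (9.02 - 6.08)² + (-4.26 - 1.76)² + (4.72 - (-7.26))² + (7.36 - (-5.28))²)
= √(3.78² + 2.94² + (-6.02)² + 11.98² + 12.64²) = √(14.2884 + 8.6436 + 36.2404 + 143.5204 + 159.7696) = √362.4624 ≈ 19.0384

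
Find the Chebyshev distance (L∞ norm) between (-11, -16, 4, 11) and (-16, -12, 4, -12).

max(|x_i - y_i|) = max(|-11 - (-16)|, |-16 - (-12)|, |4 - 4|, |11 - (-12)|) = max(5, 4, 0, 23) = 23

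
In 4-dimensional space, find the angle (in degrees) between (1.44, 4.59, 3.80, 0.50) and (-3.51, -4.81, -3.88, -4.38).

With u = (1.44, 4.59, 3.80, 0.50), v = (-3.51, -4.81, -3.88, -4.38):
u·v = 1.44·(-3.51) + 4.59·(-4.81) + 3.8·(-3.88) + 0.5·(-4.38) = (-5.0544) + (-22.0779) + (-14.744) + (-2.19) = -44.0663.
|u| = √(1.44² + 4.59² + 3.8² + 0.5²) = √(2.0736 + 21.0681 + 14.44 + 0.25) = √37.8317, |v| = √((-3.51)² + (-4.81)² + (-3.88)² + (-4.38)²) = √(12.3201 + 23.1361 + 15.0544 + 19.1844) = √69.695.
cos θ = (u·v)/(|u||v|) = -44.0663/(√37.8317·√69.695) ≈ -0.858179
θ = arccos(-0.858179) ≈ 149.11°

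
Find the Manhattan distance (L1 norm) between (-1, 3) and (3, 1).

Σ|x_i - y_i| = |-1 - 3| + |3 - 1| = 4 + 2 = 6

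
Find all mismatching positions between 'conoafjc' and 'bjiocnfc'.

Differing positions: 1, 2, 3, 5, 6, 7. Hamming distance = 6.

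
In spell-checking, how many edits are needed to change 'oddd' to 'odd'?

Let D[i][j] be the edit distance between the first i characters of 'oddd' and the first j characters of 'odd', with D[i][0] = i, D[0][j] = j, and D[i][j] = D[i-1][j-1] if the characters match, else 1 + min(D[i-1][j], D[i][j-1], D[i-1][j-1]). Filling the table (rows: prefixes of 'oddd', columns: prefixes of 'odd'):
     ε  o  d  d
  ε  0  1  2  3
  o  1  0  1  2
  d  2  1  0  1
  d  3  2  1  0
  d  4  3  2  1
The bottom-right entry gives D[4][3] = 1, so no sequence of fewer than 1 edit works. Backtracking through the table gives one optimal edit sequence (1 edit):
  oddd → odd (del d @2)
Edit distance = 1.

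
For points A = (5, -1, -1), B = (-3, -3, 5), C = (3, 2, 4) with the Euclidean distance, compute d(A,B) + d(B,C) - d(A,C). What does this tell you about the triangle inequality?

d(A,B) = √(8² + 2² + 6²) = √104 ≈ 10.198, d(B,C) = √(6² + 5² + 1²) = √62 ≈ 7.874, d(A,C) = √(2² + 3² + 5²) = √38 ≈ 6.1644.
d(A,B) + d(B,C) - d(A,C) = 10.198 + 7.874 - 6.1644 = 18.072 - 6.1644 = 11.9076 (to 4 decimal places). This is ≥ 0, so the triangle inequality holds for these points.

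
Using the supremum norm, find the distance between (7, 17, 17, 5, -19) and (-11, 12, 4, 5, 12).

max(|x_i - y_i|) = max(|7 - (-11)|, |17 - 12|, |17 - 4|, |5 - 5|, |-19 - 12|) = max(18, 5, 13, 0, 31) = 31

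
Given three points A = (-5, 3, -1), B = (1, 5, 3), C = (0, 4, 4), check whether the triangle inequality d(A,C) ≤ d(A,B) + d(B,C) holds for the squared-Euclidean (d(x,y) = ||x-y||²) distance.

d(A,B) = 6² + 2² + 4² = 56, d(B,C) = 1² + 1² + 1² = 3, d(A,C) = 5² + 1² + 5² = 51.
d(A,C) = 51 ≤ 56 + 3 = 59. Triangle inequality is satisfied.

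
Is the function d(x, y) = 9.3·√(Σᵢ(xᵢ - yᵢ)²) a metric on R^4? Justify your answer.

Yes. The L2 (Euclidean) norm induces a metric on R^4, and multiplying a metric by a positive constant 9.3 > 0 preserves all four axioms: non-negativity (9.3·||x-y|| ≥ 0), identity (9.3·||x-y|| = 0 ⟺ ||x-y|| = 0 ⟺ x = y), symmetry (||x-y|| = ||y-x||), and the triangle inequality (9.3·||x-z|| ≤ 9.3·||x-y|| + 9.3·||y-z||). So d is a metric.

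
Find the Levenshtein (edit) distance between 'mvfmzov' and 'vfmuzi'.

Let D[i][j] be the edit distance between the first i characters of 'mvfmzov' and the first j characters of 'vfmuzi', with D[i][0] = i, D[0][j] = j, and D[i][j] = D[i-1][j-1] if the characters match, else 1 + min(D[i-1][j], D[i][j-1], D[i-1][j-1]). Filling the table (rows: prefixes of 'mvfmzov', columns: prefixes of 'vfmuzi'):
     ε  v  f  m  u  z  i
  ε  0  1  2  3  4  5  6
  m  1  1  2  2  3  4  5
  v  2  1  2  3  3  4  5
  f  3  2  1  2  3  4  5
  m  4  3  2  1  2  3  4
  z  5  4  3  2  2  2  3
  o  6  5  4  3  3  3  3
  v  7  6  5  4  4  4  4
The bottom-right entry gives D[7][6] = 4, so no sequence of fewer than 4 edits works. Backtracking through the table gives one optimal edit sequence (4 edits):
  mvfmzov → vfmzov (del m @1)
  vfmzov → vfmuov (sub z→u @4)
  vfmuov → vfmuzv (sub o→z @5)
  vfmuzv → vfmuzi (sub v→i @6)
Edit distance = 4.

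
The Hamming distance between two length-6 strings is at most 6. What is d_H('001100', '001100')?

Differing positions: none. Hamming distance = 0. The maximum possible Hamming distance for length-6 strings is 6, so d_H/6 = 0/6 = 0.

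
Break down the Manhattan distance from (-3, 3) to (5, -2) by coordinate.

Σ|x_i - y_i| = |-3 - 5| + |3 - (-2)| = 8 + 5 = 13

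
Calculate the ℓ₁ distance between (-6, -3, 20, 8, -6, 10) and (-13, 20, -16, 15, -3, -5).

Σ|x_i - y_i| = |-6 - (-13)| + |-3 - 20| + |20 - (-16)| + |8 - 15| + |-6 - (-3)| + |10 - (-5)| = 7 + 23 + 36 + 7 + 3 + 15 = 91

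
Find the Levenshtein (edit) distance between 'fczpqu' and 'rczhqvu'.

Let D[i][j] be the edit distance between the first i characters of 'fczpqu' and the first j characters of 'rczhqvu', with D[i][0] = i, D[0][j] = j, and D[i][j] = D[i-1][j-1] if the characters match, else 1 + min(D[i-1][j], D[i][j-1], D[i-1][j-1]). Filling the table (rows: prefixes of 'fczpqu', columns: prefixes of 'rczhqvu'):
     ε  r  c  z  h  q  v  u
  ε  0  1  2  3  4  5  6  7
  f  1  1  2  3  4  5  6  7
  c  2  2  1  2  3  4  5  6
  z  3  3  2  1  2  3  4  5
  p  4  4  3  2  2  3  4  5
  q  5  5  4  3  3  2  3  4
  u  6  6  5  4  4  3  3  3
The bottom-right entry gives D[6][7] = 3, so no sequence of fewer than 3 edits works. Backtracking through the table gives one optimal edit sequence (3 edits):
  fczpqu → rczpqu (sub f→r @1)
  rczpqu → rczhqu (sub p→h @4)
  rczhqu → rczhqvu (ins v @6)
Edit distance = 3.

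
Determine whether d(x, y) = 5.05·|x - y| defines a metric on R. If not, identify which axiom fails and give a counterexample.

Yes. Since |x - y| is a metric on R and 5.05 > 0, the positive scalar multiple 5.05·|x - y| is also a metric: scaling by a positive constant preserves non-negativity, identity (d=0 ⟺ |x-y|=0 ⟺ x=y), symmetry, and the triangle inequality.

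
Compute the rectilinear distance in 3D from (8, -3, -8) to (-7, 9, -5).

Σ|x_i - y_i| = |8 - (-7)| + |-3 - 9| + |-8 - (-5)| = 15 + 12 + 3 = 30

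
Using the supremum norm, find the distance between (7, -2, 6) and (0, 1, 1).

max(|x_i - y_i|) = max(|7 - 0|, |-2 - 1|, |6 - 1|) = max(7, 3, 5) = 7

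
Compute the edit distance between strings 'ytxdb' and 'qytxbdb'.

Let D[i][j] be the edit distance between the first i characters of 'ytxdb' and the first j characters of 'qytxbdb', with D[i][0] = i, D[0][j] = j, and D[i][j] = D[i-1][j-1] if the characters match, else 1 + min(D[i-1][j], D[i][j-1], D[i-1][j-1]). Filling the table (rows: prefixes of 'ytxdb', columns: prefixes of 'qytxbdb'):
     ε  q  y  t  x  b  d  b
  ε  0  1  2  3  4  5  6  7
  y  1  1  1  2  3  4  5  6
  t  2  2  2  1  2  3  4  5
  x  3  3  3  2  1  2  3  4
  d  4  4  4  3  2  2  2  3
  b  5  5  5  4  3  2  3  2
The bottom-right entry gives D[5][7] = 2, so no sequence of fewer than 2 edits works. Backtracking through the table gives one optimal edit sequence (2 edits):
  ytxdb → qytxdb (ins q @1)
  qytxdb → qytxbdb (ins b @5)
Edit distance = 2.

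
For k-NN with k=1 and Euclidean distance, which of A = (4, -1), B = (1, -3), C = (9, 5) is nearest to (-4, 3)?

Distances: d(A) ≈ 8.9443, d(B) ≈ 7.8102, d(C) ≈ 13.1529. Nearest: B = (1, -3) with distance 7.8102.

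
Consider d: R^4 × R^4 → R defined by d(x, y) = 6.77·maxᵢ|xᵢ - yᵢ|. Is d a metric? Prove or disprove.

Yes. The L∞ (Chebyshev) norm induces a metric on R^4, and multiplying a metric by a positive constant 6.77 > 0 preserves all four axioms: non-negativity (6.77·||x-y|| ≥ 0), identity (6.77·||x-y|| = 0 ⟺ ||x-y|| = 0 ⟺ x = y), symmetry (||x-y|| = ||y-x||), and the triangle inequality (6.77·||x-z|| ≤ 6.77·||x-y|| + 6.77·||y-z||). So d is a metric.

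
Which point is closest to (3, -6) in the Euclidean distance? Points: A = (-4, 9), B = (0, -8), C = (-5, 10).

Distances: d(A) ≈ 16.5529, d(B) ≈ 3.6056, d(C) ≈ 17.8885. Nearest: B = (0, -8) with distance 3.6056.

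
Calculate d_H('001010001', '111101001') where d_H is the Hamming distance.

Differing positions: 1, 2, 4, 5, 6. Hamming distance = 5.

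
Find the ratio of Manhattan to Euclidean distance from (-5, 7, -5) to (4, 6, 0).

L1 = |-5 - 4| + |7 - 6| + |-5 - 0| = 9 + 1 + 5 = 15
L2 = √(9² + 1² + 5²) = √107 ≈ 10.3441
L1 ≥ L2 always (equality iff movement is along one axis); L1 > L2 here.
Ratio L1/L2 = 15/√107 ≈ 1.4501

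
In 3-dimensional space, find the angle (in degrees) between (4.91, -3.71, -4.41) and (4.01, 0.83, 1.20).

With u = (4.91, -3.71, -4.41), v = (4.01, 0.83, 1.20):
u·v = 4.91·4.01 + (-3.71)·0.83 + (-4.41)·1.2 = 19.6891 + (-3.0793) + (-5.292) = 11.3178.
|u| = √(4.91² + (-3.71)² + (-4.41)²) = √(24.1081 + 13.7641 + 19.4481) = √57.3203, |v| = √(4.01² + 0.83² + 1.2²) = √(16.0801 + 0.6889 + 1.44) = √18.209.
cos θ = (u·v)/(|u||v|) = 11.3178/(√57.3203·√18.209) ≈ 0.35032
θ = arccos(0.35032) ≈ 69.49°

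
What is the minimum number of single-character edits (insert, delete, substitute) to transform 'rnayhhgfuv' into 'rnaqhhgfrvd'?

Let D[i][j] be the edit distance between the first i characters of 'rnayhhgfuv' and the first j characters of 'rnaqhhgfrvd', with D[i][0] = i, D[0][j] = j, and D[i][j] = D[i-1][j-1] if the characters match, else 1 + min(D[i-1][j], D[i][j-1], D[i-1][j-1]). Filling the table (rows: prefixes of 'rnayhhgfuv', columns: prefixes of 'rnaqhhgfrvd'):
     ε  r  n  a  q  h  h  g  f  r  v  d
  ε  0  1  2  3  4  5  6  7  8  9 10 11
  r  1  0  1  2  3  4  5  6  7  8  9 10
  n  2  1  0  1  2  3  4  5  6  7  8  9
  a  3  2  1  0  1  2  3  4  5  6  7  8
  y  4  3  2  1  1  2  3  4  5  6  7  8
  h  5  4  3  2  2  1  2  3  4  5  6  7
  h  6  5  4  3  3  2  1  2  3  4  5  6
  g  7  6  5  4  4  3  2  1  2  3  4  5
  f  8  7  6  5  5  4  3  2  1  2  3  4
  u  9  8  7  6  6  5  4  3  2  2  3  4
  v 10  9  8  7  7  6  5  4  3  3  2  3
The bottom-right entry gives D[10][11] = 3, so no sequence of fewer than 3 edits works. Backtracking through the table gives one optimal edit sequence (3 edits):
  rnayhhgfuv → rnaqhhgfuv (sub y→q @4)
  rnaqhhgfuv → rnaqhhgfrv (sub u→r @9)
  rnaqhhgfrv → rnaqhhgfrvd (ins d @11)
Edit distance = 3.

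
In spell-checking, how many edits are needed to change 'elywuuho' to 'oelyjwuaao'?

Let D[i][j] be the edit distance between the first i characters of 'elywuuho' and the first j characters of 'oelyjwuaao', with D[i][0] = i, D[0][j] = j, and D[i][j] = D[i-1][j-1] if the characters match, else 1 + min(D[i-1][j], D[i][j-1], D[i-1][j-1]). Filling the table (rows: prefixes of 'elywuuho', columns: prefixes of 'oelyjwuaao'):
     ε  o  e  l  y  j  w  u  a  a  o
  ε  0  1  2  3  4  5  6  7  8  9 10
  e  1  1  1  2  3  4  5  6  7  8  9
  l  2  2  2  1  2  3  4  5  6  7  8
  y  3  3  3  2  1  2  3  4  5  6  7
  w  4  4  4  3  2  2  2  3  4  5  6
  u  5  5  5  4  3  3  3  2  3  4  5
  u  6  6  6  5  4  4  4  3  3  4  5
  h  7  7  7  6  5  5  5  4  4  4  5
  o  8  7  8  7  6  6  6  5  5  5  4
The bottom-right entry gives D[8][10] = 4, so no sequence of fewer than 4 edits works. Backtracking through the table gives one optimal edit sequence (4 edits):
  elywuuho → oelywuuho (ins o @1)
  oelywuuho → oelyjwuuho (ins j @5)
  oelyjwuuho → oelyjwuaho (sub u→a @8)
  oelyjwuaho → oelyjwuaao (sub h→a @9)
Edit distance = 4.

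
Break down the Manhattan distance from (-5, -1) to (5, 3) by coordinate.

Σ|x_i - y_i| = |-5 - 5| + |-1 - 3| = 10 + 4 = 14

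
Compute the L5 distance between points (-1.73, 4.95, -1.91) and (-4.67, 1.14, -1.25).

(Σ|x_i - y_i|^5)^(1/5) = (|-1.73 - (-4.67)|^5 + |4.95 - 1.14|^5 + |-1.91 - (-1.25)|^5)^(1/5)
= (2.94^5 + 3.81^5 + 0.66^5)^(1/5) ≈ (219.6528 + 802.8324 + 0.1252)^(1/5) = (1022.6104)^(1/5) ≈ 3.9989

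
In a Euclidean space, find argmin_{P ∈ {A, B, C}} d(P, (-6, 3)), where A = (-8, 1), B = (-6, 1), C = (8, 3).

Distances: d(A) ≈ 2.8284, d(B) = 2, d(C) = 14. Nearest: B = (-6, 1) with distance 2.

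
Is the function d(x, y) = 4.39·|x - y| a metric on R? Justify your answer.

Yes. Since |x - y| is a metric on R and 4.39 > 0, the positive scalar multiple 4.39·|x - y| is also a metric: scaling by a positive constant preserves non-negativity, identity (d=0 ⟺ |x-y|=0 ⟺ x=y), symmetry, and the triangle inequality.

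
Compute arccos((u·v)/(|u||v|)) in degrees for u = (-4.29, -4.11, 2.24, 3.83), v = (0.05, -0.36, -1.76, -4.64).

With u = (-4.29, -4.11, 2.24, 3.83), v = (0.05, -0.36, -1.76, -4.64):
u·v = (-4.29)·0.05 + (-4.11)·(-0.36) + 2.24·(-1.76) + 3.83·(-4.64) = (-0.2145) + 1.4796 + (-3.9424) + (-17.7712) = -20.4485.
|u| = √((-4.29)² + (-4.11)² + 2.24² + 3.83²) = √(18.4041 + 16.8921 + 5.0176 + 14.6689) = √54.9827, |v| = √(0.05² + (-0.36)² + (-1.76)² + (-4.64)²) = √(0.0025 + 0.1296 + 3.0976 + 21.5296) = √24.7593.
cos θ = (u·v)/(|u||v|) = -20.4485/(√54.9827·√24.7593) ≈ -0.554216
θ = arccos(-0.554216) ≈ 123.66°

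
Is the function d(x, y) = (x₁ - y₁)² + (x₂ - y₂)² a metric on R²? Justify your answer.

No. The squared Euclidean distance fails the triangle inequality. Counterexample: x = (0, 0), y = (1, 3), z = (2, 6). d(x,z) = 2² + 6² = 40, but d(x,y) + d(y,z) = (1² + 3²) + (1² + 3²) = 10 + 10 = 20. Since 40 > 20, the triangle inequality is violated. (Note: √d, the ordinary Euclidean distance, IS a metric.)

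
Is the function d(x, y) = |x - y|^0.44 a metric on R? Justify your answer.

Yes. With 0 < p = 0.44 ≤ 1, d(x,y) = |x-y|^0.44 is a metric on R. Non-negativity and symmetry are immediate; |x-y|^0.44 = 0 ⟺ |x-y| = 0 ⟺ x = y. For the triangle inequality, the function t ↦ t^0.44 is subadditive on [0,∞) when p ≤ 1, so |x-z|^0.44 ≤ (|x-y| + |y-z|)^0.44 ≤ |x-y|^0.44 + |y-z|^0.44.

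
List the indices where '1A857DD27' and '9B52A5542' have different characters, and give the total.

Differing positions: 1, 2, 3, 4, 5, 6, 7, 8, 9. Hamming distance = 9.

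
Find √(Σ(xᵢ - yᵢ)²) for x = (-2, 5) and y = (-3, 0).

√(Σ(x_i - y_i)²) = √((-2 - (-3))² + (5 - 0)²)
= √(1² + 5²) = √(1 + 25) = √26 ≈ 5.099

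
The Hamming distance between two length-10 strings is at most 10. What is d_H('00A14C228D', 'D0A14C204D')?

Differing positions: 1, 8, 9. Hamming distance = 3. The maximum possible Hamming distance for length-10 strings is 10, so d_H/10 = 3/10 = 0.3.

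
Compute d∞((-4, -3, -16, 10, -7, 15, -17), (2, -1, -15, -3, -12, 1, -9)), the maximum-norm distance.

max(|x_i - y_i|) = max(|-4 - 2|, |-3 - (-1)|, |-16 - (-15)|, |10 - (-3)|, |-7 - (-12)|, |15 - 1|, |-17 - (-9)|) = max(6, 2, 1, 13, 5, 14, 8) = 14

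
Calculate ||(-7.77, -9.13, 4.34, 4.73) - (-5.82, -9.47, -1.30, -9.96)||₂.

√(Σ(x_i - y_i)²) = √((-7.77 - (-5.82))² + (-9.13 - (-9.47))² + (4.34 - (-1.3))² + (4.73 - (-9.96))²)
= √((-1.95)² + 0.34² + 5.64² + 14.69²) = √(3.8025 + 0.1156 + 31.8096 + 215.7961) = √251.5238 ≈ 15.8595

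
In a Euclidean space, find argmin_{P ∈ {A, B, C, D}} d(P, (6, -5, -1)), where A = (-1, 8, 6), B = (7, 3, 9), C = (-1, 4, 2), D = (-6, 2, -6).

Distances: d(A) ≈ 16.3401, d(B) ≈ 12.8452, d(C) ≈ 11.7898, d(D) ≈ 14.7648. Nearest: C = (-1, 4, 2) with distance 11.7898.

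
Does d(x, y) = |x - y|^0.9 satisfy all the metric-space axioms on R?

Yes. With 0 < p = 0.9 ≤ 1, d(x,y) = |x-y|^0.9 is a metric on R. Non-negativity and symmetry are immediate; |x-y|^0.9 = 0 ⟺ |x-y| = 0 ⟺ x = y. For the triangle inequality, the function t ↦ t^0.9 is subadditive on [0,∞) when p ≤ 1, so |x-z|^0.9 ≤ (|x-y| + |y-z|)^0.9 ≤ |x-y|^0.9 + |y-z|^0.9.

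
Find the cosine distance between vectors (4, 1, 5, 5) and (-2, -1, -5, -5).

With u = (4, 1, 5, 5), v = (-2, -1, -5, -5):
u·v = 4·(-2) + 1·(-1) + 5·(-5) + 5·(-5) = (-8) + (-1) + (-25) + (-25) = -59.
|u| = √(4² + 1² + 5² + 5²) = √67, |v| = √((-2)² + (-1)² + (-5)² + (-5)²) = √55, so |u||v| = √(67·55) = √3685.
cos θ = (u·v)/(|u||v|) = -59/√3685 ≈ -0.9719
Cosine distance = 1 - cos θ ≈ 1 - (-0.9719) = 1.9719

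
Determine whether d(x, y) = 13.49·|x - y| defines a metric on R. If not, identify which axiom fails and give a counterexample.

Yes. Since |x - y| is a metric on R and 13.49 > 0, the positive scalar multiple 13.49·|x - y| is also a metric: scaling by a positive constant preserves non-negativity, identity (d=0 ⟺ |x-y|=0 ⟺ x=y), symmetry, and the triangle inequality.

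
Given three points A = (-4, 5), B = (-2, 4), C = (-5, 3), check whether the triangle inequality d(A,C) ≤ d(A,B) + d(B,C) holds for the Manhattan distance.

d(A,B) = 2 + 1 = 3, d(B,C) = 3 + 1 = 4, d(A,C) = 1 + 2 = 3.
d(A,C) = 3 ≤ 3 + 4 = 7. Triangle inequality is satisfied.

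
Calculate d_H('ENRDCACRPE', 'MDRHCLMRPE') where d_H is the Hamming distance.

Differing positions: 1, 2, 4, 6, 7. Hamming distance = 5.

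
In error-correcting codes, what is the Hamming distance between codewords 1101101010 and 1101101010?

Differing positions: none. Hamming distance = 0.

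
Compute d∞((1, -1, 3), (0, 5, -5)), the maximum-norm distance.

max(|x_i - y_i|) = max(|1 - 0|, |-1 - 5|, |3 - (-5)|) = max(1, 6, 8) = 8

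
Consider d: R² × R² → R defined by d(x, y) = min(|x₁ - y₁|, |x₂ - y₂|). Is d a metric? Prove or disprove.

No. d fails identity of indiscernibles: take x = (1, 0) and y = (1, 7). Then d(x,y) = min(|1 - 1|, |0 - 7|) = min(0, 7) = 0, yet x ≠ y.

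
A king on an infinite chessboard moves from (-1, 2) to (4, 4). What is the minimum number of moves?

max(|x_i - y_i|) = max(|-1 - 4|, |2 - 4|) = max(5, 2) = 5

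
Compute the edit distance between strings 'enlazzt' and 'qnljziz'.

Let D[i][j] be the edit distance between the first i characters of 'enlazzt' and the first j characters of 'qnljziz', with D[i][0] = i, D[0][j] = j, and D[i][j] = D[i-1][j-1] if the characters match, else 1 + min(D[i-1][j], D[i][j-1], D[i-1][j-1]). Filling the table (rows: prefixes of 'enlazzt', columns: prefixes of 'qnljziz'):
     ε  q  n  l  j  z  i  z
  ε  0  1  2  3  4  5  6  7
  e  1  1  2  3  4  5  6  7
  n  2  2  1  2  3  4  5  6
  l  3  3  2  1  2  3  4  5
  a  4  4  3  2  2  3  4  5
  z  5  5  4  3  3  2  3  4
  z  6  6  5  4  4  3  3  3
  t  7  7  6  5  5  4  4  4
The bottom-right entry gives D[7][7] = 4, so no sequence of fewer than 4 edits works. Backtracking through the table gives one optimal edit sequence (4 edits):
  enlazzt → qnlazzt (sub e→q @1)
  qnlazzt → qnljzzt (sub a→j @4)
  qnljzzt → qnljzit (sub z→i @6)
  qnljzit → qnljziz (sub t→z @7)
Edit distance = 4.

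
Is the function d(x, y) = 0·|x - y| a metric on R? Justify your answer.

No. With c = 0, d(x,y) = 0 for all x, y. This fails identity of indiscernibles: d(3, 7) = 0 but 3 ≠ 7.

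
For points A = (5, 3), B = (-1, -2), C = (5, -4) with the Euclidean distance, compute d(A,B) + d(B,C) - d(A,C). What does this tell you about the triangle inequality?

d(A,B) = √(6² + 5²) = √61 ≈ 7.8102, d(B,C) = √(6² + 2²) = √40 ≈ 6.3246, d(A,C) = √(0² + 7²) = √49 = 7.
d(A,B) + d(B,C) - d(A,C) = 7.8102 + 6.3246 - 7 = 14.1348 - 7 = 7.1348 (to 4 decimal places). This is ≥ 0, so the triangle inequality holds for these points.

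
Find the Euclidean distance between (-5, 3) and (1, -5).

√(Σ(x_i - y_i)²) = √((-5 - 1)² + (3 - (-5))²)
= √((-6)² + 8²) = √(36 + 64) = √100 = 10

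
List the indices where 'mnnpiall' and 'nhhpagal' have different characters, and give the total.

Differing positions: 1, 2, 3, 5, 6, 7. Hamming distance = 6.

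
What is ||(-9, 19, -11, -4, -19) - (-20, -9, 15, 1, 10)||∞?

max(|x_i - y_i|) = max(|-9 - (-20)|, |19 - (-9)|, |-11 - 15|, |-4 - 1|, |-19 - 10|) = max(11, 28, 26, 5, 29) = 29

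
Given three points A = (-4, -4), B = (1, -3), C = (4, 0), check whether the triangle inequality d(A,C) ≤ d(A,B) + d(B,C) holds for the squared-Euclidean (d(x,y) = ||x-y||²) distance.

d(A,B) = 5² + 1² = 26, d(B,C) = 3² + 3² = 18, d(A,C) = 8² + 4² = 80.
d(A,C) = 80 > 26 + 18 = 44. Triangle inequality is VIOLATED. (Squared-Euclidean is not a metric — this is a counterexample.)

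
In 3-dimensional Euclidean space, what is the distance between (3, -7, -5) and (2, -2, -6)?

√(Σ(x_i - y_i)²) = √((3 - 2)² + (-7 - (-2))² + (-5 - (-6))²)
= √(1² + (-5)² + 1²) = √(1 + 25 + 1) = √27 ≈ 5.1962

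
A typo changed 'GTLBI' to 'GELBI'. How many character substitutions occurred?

Differing positions: 2. Hamming distance = 1.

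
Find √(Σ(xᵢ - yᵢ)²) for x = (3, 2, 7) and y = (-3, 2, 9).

√(Σ(x_i - y_i)²) = √((3 - (-3))² + (2 - 2)² + (7 - 9)²)
= √(6² + 0² + (-2)²) = √(36 + 0 + 4) = √40 ≈ 6.3246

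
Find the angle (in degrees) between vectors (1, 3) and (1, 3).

With u = (1, 3), v = (1, 3):
u·v = 1·1 + 3·3 = 1 + 9 = 10.
|u| = √(1² + 3²) = √10, |v| = √(1² + 3²) = √10, so |u||v| = √(10·10) = √100 = 10.
cos θ = (u·v)/(|u||v|) = 10/10 = 1 (the vectors are parallel, pointing the same way)
θ = arccos(1) = 0°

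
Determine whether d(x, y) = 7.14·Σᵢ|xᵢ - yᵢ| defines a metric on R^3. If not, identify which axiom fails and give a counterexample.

Yes. The L1 (Manhattan) norm induces a metric on R^3, and multiplying a metric by a positive constant 7.14 > 0 preserves all four axioms: non-negativity (7.14·||x-y|| ≥ 0), identity (7.14·||x-y|| = 0 ⟺ ||x-y|| = 0 ⟺ x = y), symmetry (||x-y|| = ||y-x||), and the triangle inequality (7.14·||x-z|| ≤ 7.14·||x-y|| + 7.14·||y-z||). So d is a metric.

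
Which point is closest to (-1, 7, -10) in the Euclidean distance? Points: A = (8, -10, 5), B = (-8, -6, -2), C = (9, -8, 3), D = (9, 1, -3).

Distances: d(A) ≈ 24.3926, d(B) ≈ 16.7929, d(C) ≈ 22.2261, d(D) ≈ 13.6015. Nearest: D = (9, 1, -3) with distance 13.6015.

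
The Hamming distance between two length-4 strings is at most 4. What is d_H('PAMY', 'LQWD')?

Differing positions: 1, 2, 3, 4. Hamming distance = 4. The maximum possible Hamming distance for length-4 strings is 4, so d_H/4 = 4/4 = 1.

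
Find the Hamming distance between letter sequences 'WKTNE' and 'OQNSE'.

Differing positions: 1, 2, 3, 4. Hamming distance = 4.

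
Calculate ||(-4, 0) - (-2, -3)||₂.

√(Σ(x_i - y_i)²) = √((-4 - (-2))² + (0 - (-3))²)
= √((-2)² + 3²) = √(4 + 9) = √13 ≈ 3.6056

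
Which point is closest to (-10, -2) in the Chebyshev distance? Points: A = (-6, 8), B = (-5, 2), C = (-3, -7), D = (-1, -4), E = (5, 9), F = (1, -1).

Distances: d(A) = 10, d(B) = 5, d(C) = 7, d(D) = 9, d(E) = 15, d(F) = 11. Nearest: B = (-5, 2) with distance 5.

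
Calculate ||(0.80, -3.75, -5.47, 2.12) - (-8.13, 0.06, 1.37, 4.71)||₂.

√(Σ(x_i - y_i)²) = √((0.8 - (-8.13))² + (-3.75 - 0.06)² + (-5.47 - 1.37)² + (2.12 - 4.71)²)
= √(8.93² + (-3.81)² + (-6.84)² + (-2.59)²) = √(79.7449 + 14.5161 + 46.7856 + 6.7081) = √147.7547 ≈ 12.1554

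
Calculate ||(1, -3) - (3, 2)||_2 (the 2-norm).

(Σ|x_i - y_i|^2)^(1/2) = (|1 - 3|^2 + |-3 - 2|^2)^(1/2)
= (2^2 + 5^2)^(1/2) = (4 + 25)^(1/2) = (29)^(1/2) ≈ 5.3852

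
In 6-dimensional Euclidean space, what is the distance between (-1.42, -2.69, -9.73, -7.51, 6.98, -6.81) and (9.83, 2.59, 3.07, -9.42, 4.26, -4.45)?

√(Σ(x_i - y_i)²) = √((-1.42 - 9.83)² + (-2.69 - 2.59)² + (-9.73 - 3.07)² + (-7.51 - (-9.42))² + (6.98 - 4.26)² + (-6.81 - (-4.45))²)
= √((-11.25)² + (-5.28)² + (-12.8)² + 1.91² + 2.72² + (-2.36)²) = √(126.5625 + 27.8784 + 163.84 + 3.6481 + 7.3984 + 5.5696) = √334.897 ≈ 18.3002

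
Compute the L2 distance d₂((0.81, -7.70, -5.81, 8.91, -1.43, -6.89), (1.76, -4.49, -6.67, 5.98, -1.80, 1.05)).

√(Σ(x_i - y_i)²) = √((0.81 - 1.76)² + (-7.7 - (-4.49))² + (-5.81 - (-6.67))² + (8.91 - 5.98)² + (-1.43 - (-1.8))² + (-6.89 - 1.05)²)
= √((-0.95)² + (-3.21)² + 0.86² + 2.93² + 0.37² + (-7.94)²) = √(0.9025 + 10.3041 + 0.7396 + 8.5849 + 0.1369 + 63.0436) = √83.7116 ≈ 9.1494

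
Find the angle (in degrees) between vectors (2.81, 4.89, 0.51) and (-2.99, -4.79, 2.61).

With u = (2.81, 4.89, 0.51), v = (-2.99, -4.79, 2.61):
u·v = 2.81·(-2.99) + 4.89·(-4.79) + 0.51·2.61 = (-8.4019) + (-23.4231) + 1.3311 = -30.4939.
|u| = √(2.81² + 4.89² + 0.51²) = √(7.8961 + 23.9121 + 0.2601) = √32.0683, |v| = √((-2.99)² + (-4.79)² + 2.61²) = √(8.9401 + 22.9441 + 6.8121) = √38.6963.
cos θ = (u·v)/(|u||v|) = -30.4939/(√32.0683·√38.6963) ≈ -0.865646
θ = arccos(-0.865646) ≈ 149.96°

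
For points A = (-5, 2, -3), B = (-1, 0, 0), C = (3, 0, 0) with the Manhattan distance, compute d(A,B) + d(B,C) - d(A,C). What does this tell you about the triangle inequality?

d(A,B) = 4 + 2 + 3 = 9, d(B,C) = 4 + 0 + 0 = 4, d(A,C) = 8 + 2 + 3 = 13.
d(A,B) + d(B,C) - d(A,C) = 9 + 4 - 13 = 13 - 13 = 0. This is ≥ 0, so the triangle inequality holds for these points.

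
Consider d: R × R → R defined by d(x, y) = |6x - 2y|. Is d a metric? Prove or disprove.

No. d fails symmetry: d(7, 9) = |6·7 - 2·9| = |24| = 24, but d(9, 7) = |6·9 - 2·7| = |40| = 40. Since 24 ≠ 40, d(x,y) ≠ d(y,x) in general.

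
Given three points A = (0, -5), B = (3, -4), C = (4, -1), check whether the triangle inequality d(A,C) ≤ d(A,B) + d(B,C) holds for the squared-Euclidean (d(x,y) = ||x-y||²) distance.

d(A,B) = 3² + 1² = 10, d(B,C) = 1² + 3² = 10, d(A,C) = 4² + 4² = 32.
d(A,C) = 32 > 10 + 10 = 20. Triangle inequality is VIOLATED. (Squared-Euclidean is not a metric — this is a counterexample.)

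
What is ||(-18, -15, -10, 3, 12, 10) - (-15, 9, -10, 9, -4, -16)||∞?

max(|x_i - y_i|) = max(|-18 - (-15)|, |-15 - 9|, |-10 - (-10)|, |3 - 9|, |12 - (-4)|, |10 - (-16)|) = max(3, 24, 0, 6, 16, 26) = 26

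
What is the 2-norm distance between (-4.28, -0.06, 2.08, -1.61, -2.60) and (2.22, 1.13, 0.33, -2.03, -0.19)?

(Σ|x_i - y_i|^2)^(1/2) = (|-4.28 - 2.22|^2 + |-0.06 - 1.13|^2 + |2.08 - 0.33|^2 + |-1.61 - (-2.03)|^2 + |-2.6 - (-0.19)|^2)^(1/2)
= (6.5^2 + 1.19^2 + 1.75^2 + 0.42^2 + 2.41^2)^(1/2) = (42.25 + 1.4161 + 3.0625 + 0.1764 + 5.8081)^(1/2) = (52.7131)^(1/2) ≈ 7.2604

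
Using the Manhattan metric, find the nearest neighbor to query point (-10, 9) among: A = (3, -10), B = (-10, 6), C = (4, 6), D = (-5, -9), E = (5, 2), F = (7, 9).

Distances: d(A) = 32, d(B) = 3, d(C) = 17, d(D) = 23, d(E) = 22, d(F) = 17. Nearest: B = (-10, 6) with distance 3.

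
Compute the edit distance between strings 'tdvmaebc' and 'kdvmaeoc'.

Let D[i][j] be the edit distance between the first i characters of 'tdvmaebc' and the first j characters of 'kdvmaeoc', with D[i][0] = i, D[0][j] = j, and D[i][j] = D[i-1][j-1] if the characters match, else 1 + min(D[i-1][j], D[i][j-1], D[i-1][j-1]). Filling the table (rows: prefixes of 'tdvmaebc', columns: prefixes of 'kdvmaeoc'):
     ε  k  d  v  m  a  e  o  c
  ε  0  1  2  3  4  5  6  7  8
  t  1  1  2  3  4  5  6  7  8
  d  2  2  1  2  3  4  5  6  7
  v  3  3  2  1  2  3  4  5  6
  m  4  4  3  2  1  2  3  4  5
  a  5  5  4  3  2  1  2  3  4
  e  6  6  5  4  3  2  1  2  3
  b  7  7  6  5  4  3  2  2  3
  c  8  8  7  6  5  4  3  3  2
The bottom-right entry gives D[8][8] = 2, so no sequence of fewer than 2 edits works. Backtracking through the table gives one optimal edit sequence (2 edits):
  tdvmaebc → kdvmaebc (sub t→k @1)
  kdvmaebc → kdvmaeoc (sub b→o @7)
Edit distance = 2.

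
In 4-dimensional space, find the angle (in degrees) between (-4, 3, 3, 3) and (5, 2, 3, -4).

With u = (-4, 3, 3, 3), v = (5, 2, 3, -4):
u·v = (-4)·5 + 3·2 + 3·3 + 3·(-4) = (-20) + 6 + 9 + (-12) = -17.
|u| = √((-4)² + 3² + 3² + 3²) = √43, |v| = √(5² + 2² + 3² + (-4)²) = √54, so |u||v| = √(43·54) = √2322.
cos θ = (u·v)/(|u||v|) = -17/√2322 ≈ -0.352791
θ = arccos(-0.352791) ≈ 110.66°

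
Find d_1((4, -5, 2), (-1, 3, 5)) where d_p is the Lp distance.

Σ|x_i - y_i| = |4 - (-1)| + |-5 - 3| + |2 - 5| = 5 + 8 + 3 = 16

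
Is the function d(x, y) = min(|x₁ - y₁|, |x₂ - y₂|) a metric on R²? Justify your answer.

No. d fails identity of indiscernibles: take x = (3, 0) and y = (3, 4). Then d(x,y) = min(|3 - 3|, |0 - 4|) = min(0, 4) = 0, yet x ≠ y.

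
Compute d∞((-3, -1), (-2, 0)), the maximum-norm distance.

max(|x_i - y_i|) = max(|-3 - (-2)|, |-1 - 0|) = max(1, 1) = 1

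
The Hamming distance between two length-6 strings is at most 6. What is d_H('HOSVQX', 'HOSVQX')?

Differing positions: none. Hamming distance = 0. The maximum possible Hamming distance for length-6 strings is 6, so d_H/6 = 0/6 = 0.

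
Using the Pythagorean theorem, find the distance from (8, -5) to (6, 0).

√(Σ(x_i - y_i)²) = √((8 - 6)² + (-5 - 0)²)
= √(2² + (-5)²) = √(4 + 25) = √29 ≈ 5.3852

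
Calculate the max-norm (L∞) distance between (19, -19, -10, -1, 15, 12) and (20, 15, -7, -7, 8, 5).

max(|x_i - y_i|) = max(|19 - 20|, |-19 - 15|, |-10 - (-7)|, |-1 - (-7)|, |15 - 8|, |12 - 5|) = max(1, 34, 3, 6, 7, 7) = 34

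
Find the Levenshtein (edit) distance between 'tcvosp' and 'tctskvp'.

Let D[i][j] be the edit distance between the first i characters of 'tcvosp' and the first j characters of 'tctskvp', with D[i][0] = i, D[0][j] = j, and D[i][j] = D[i-1][j-1] if the characters match, else 1 + min(D[i-1][j], D[i][j-1], D[i-1][j-1]). Filling the table (rows: prefixes of 'tcvosp', columns: prefixes of 'tctskvp'):
     ε  t  c  t  s  k  v  p
  ε  0  1  2  3  4  5  6  7
  t  1  0  1  2  3  4  5  6
  c  2  1  0  1  2  3  4  5
  v  3  2  1  1  2  3  3  4
  o  4  3  2  2  2  3  4  4
  s  5  4  3  3  2  3  4  5
  p  6  5  4  4  3  3  4  4
The bottom-right entry gives D[6][7] = 4, so no sequence of fewer than 4 edits works. Backtracking through the table gives one optimal edit sequence (4 edits):
  tcvosp → tctvosp (ins t @3)
  tctvosp → tctsosp (sub v→s @4)
  tctsosp → tctsksp (sub o→k @5)
  tctsksp → tctskvp (sub s→v @6)
Edit distance = 4.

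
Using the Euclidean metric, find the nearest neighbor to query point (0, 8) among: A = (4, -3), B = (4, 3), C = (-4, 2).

Distances: d(A) ≈ 11.7047, d(B) ≈ 6.4031, d(C) ≈ 7.2111. Nearest: B = (4, 3) with distance 6.4031.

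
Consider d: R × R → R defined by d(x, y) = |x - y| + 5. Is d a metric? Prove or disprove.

No. d fails identity of indiscernibles (specifically d(x,x) = 0): d(-4, -4) = |-4 - (-4)| + 5 = 0 + 5 = 5 ≠ 0.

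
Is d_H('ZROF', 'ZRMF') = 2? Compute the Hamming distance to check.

Differing positions: 3. Hamming distance = 1, so the claim that d_H = 2 is false.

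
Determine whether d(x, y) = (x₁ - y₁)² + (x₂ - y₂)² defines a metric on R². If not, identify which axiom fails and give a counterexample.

No. The squared Euclidean distance fails the triangle inequality. Counterexample: x = (0, 0), y = (4, 5), z = (8, 10). d(x,z) = 8² + 10² = 164, but d(x,y) + d(y,z) = (4² + 5²) + (4² + 5²) = 41 + 41 = 82. Since 164 > 82, the triangle inequality is violated. (Note: √d, the ordinary Euclidean distance, IS a metric.)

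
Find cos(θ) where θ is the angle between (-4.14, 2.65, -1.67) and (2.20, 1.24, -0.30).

With u = (-4.14, 2.65, -1.67), v = (2.20, 1.24, -0.30):
u·v = (-4.14)·2.2 + 2.65·1.24 + (-1.67)·(-0.3) = (-9.108) + 3.286 + 0.501 = -5.321.
|u| = √((-4.14)² + 2.65² + (-1.67)²) = √(17.1396 + 7.0225 + 2.7889) = √26.951, |v| = √(2.2² + 1.24² + (-0.3)²) = √(4.84 + 1.5376 + 0.09) = √6.4676.
cos θ = (u·v)/(|u||v|) = -5.321/(√26.951·√6.4676) ≈ -0.403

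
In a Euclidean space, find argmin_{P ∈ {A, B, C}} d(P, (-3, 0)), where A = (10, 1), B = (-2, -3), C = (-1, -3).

Distances: d(A) ≈ 13.0384, d(B) ≈ 3.1623, d(C) ≈ 3.6056. Nearest: B = (-2, -3) with distance 3.1623.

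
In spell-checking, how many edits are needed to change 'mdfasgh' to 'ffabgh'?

Let D[i][j] be the edit distance between the first i characters of 'mdfasgh' and the first j characters of 'ffabgh', with D[i][0] = i, D[0][j] = j, and D[i][j] = D[i-1][j-1] if the characters match, else 1 + min(D[i-1][j], D[i][j-1], D[i-1][j-1]). Filling the table (rows: prefixes of 'mdfasgh', columns: prefixes of 'ffabgh'):
     ε  f  f  a  b  g  h
  ε  0  1  2  3  4  5  6
  m  1  1  2  3  4  5  6
  d  2  2  2  3  4  5  6
  f  3  2  2  3  4  5  6
  a  4  3  3  2  3  4  5
  s  5  4  4  3  3  4  5
  g  6  5  5  4  4  3  4
  h  7  6  6  5  5  4  3
The bottom-right entry gives D[7][6] = 3, so no sequence of fewer than 3 edits works. Backtracking through the table gives one optimal edit sequence (3 edits):
  mdfasgh → dfasgh (del m @1)
  dfasgh → ffasgh (sub d→f @1)
  ffasgh → ffabgh (sub s→b @4)
Edit distance = 3.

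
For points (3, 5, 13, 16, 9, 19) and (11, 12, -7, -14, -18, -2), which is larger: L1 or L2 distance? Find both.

L1 = |3 - 11| + |5 - 12| + |13 - (-7)| + |16 - (-14)| + |9 - (-18)| + |19 - (-2)| = 8 + 7 + 20 + 30 + 27 + 21 = 113
L2 = √(8² + 7² + 20² + 30² + 27² + 21²) = √2583 ≈ 50.8232
L1 ≥ L2 always (equality iff movement is along one axis); L1 > L2 here.
Ratio L1/L2 = 113/√2583 ≈ 2.2234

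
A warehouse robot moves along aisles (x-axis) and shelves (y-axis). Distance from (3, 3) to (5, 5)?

Σ|x_i - y_i| = |3 - 5| + |3 - 5| = 2 + 2 = 4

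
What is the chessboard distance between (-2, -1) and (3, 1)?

max(|x_i - y_i|) = max(|-2 - 3|, |-1 - 1|) = max(5, 2) = 5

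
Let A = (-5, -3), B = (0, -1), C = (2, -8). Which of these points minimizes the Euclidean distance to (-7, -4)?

Distances: d(A) ≈ 2.2361, d(B) ≈ 7.6158, d(C) ≈ 9.8489. Nearest: A = (-5, -3) with distance 2.2361.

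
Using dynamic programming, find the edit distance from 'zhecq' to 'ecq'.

Let D[i][j] be the edit distance between the first i characters of 'zhecq' and the first j characters of 'ecq', with D[i][0] = i, D[0][j] = j, and D[i][j] = D[i-1][j-1] if the characters match, else 1 + min(D[i-1][j], D[i][j-1], D[i-1][j-1]). Filling the table (rows: prefixes of 'zhecq', columns: prefixes of 'ecq'):
     ε  e  c  q
  ε  0  1  2  3
  z  1  1  2  3
  h  2  2  2  3
  e  3  2  3  3
  c  4  3  2  3
  q  5  4  3  2
The bottom-right entry gives D[5][3] = 2, so no sequence of fewer than 2 edits works. Backtracking through the table gives one optimal edit sequence (2 edits):
  zhecq → hecq (del z @1)
  hecq → ecq (del h @1)
Edit distance = 2.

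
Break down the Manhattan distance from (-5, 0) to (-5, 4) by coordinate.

Σ|x_i - y_i| = |-5 - (-5)| + |0 - 4| = 0 + 4 = 4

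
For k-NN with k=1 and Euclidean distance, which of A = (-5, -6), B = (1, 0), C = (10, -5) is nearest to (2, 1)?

Distances: d(A) ≈ 9.8995, d(B) ≈ 1.4142, d(C) = 10. Nearest: B = (1, 0) with distance 1.4142.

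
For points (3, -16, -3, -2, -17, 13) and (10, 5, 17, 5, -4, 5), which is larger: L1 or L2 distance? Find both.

L1 = |3 - 10| + |-16 - 5| + |-3 - 17| + |-2 - 5| + |-17 - (-4)| + |13 - 5| = 7 + 21 + 20 + 7 + 13 + 8 = 76
L2 = √(7² + 21² + 20² + 7² + 13² + 8²) = √1172 ≈ 34.2345
L1 ≥ L2 always (equality iff movement is along one axis); L1 > L2 here.
Ratio L1/L2 = 76/√1172 ≈ 2.22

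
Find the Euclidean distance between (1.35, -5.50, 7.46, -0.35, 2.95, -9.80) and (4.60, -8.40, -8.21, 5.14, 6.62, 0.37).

√(Σ(x_i - y_i)²) = √((1.35 - 4.6)² + (-5.5 - (-8.4))² + (7.46 - (-8.21))² + (-0.35 - 5.14)² + (2.95 - 6.62)² + (-9.8 - 0.37)²)
= √((-3.25)² + 2.9² + 15.67² + (-5.49)² + (-3.67)² + (-10.17)²) = √(10.5625 + 8.41 + 245.5489 + 30.1401 + 13.4689 + 103.4289) = √411.5593 ≈ 20.2869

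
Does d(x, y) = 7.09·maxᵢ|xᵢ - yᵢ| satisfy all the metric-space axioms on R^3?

Yes. The L∞ (Chebyshev) norm induces a metric on R^3, and multiplying a metric by a positive constant 7.09 > 0 preserves all four axioms: non-negativity (7.09·||x-y|| ≥ 0), identity (7.09·||x-y|| = 0 ⟺ ||x-y|| = 0 ⟺ x = y), symmetry (||x-y|| = ||y-x||), and the triangle inequality (7.09·||x-z|| ≤ 7.09·||x-y|| + 7.09·||y-z||). So d is a metric.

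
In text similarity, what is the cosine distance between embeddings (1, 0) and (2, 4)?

With u = (1, 0), v = (2, 4):
u·v = 1·2 + 0·4 = 2 + 0 = 2.
|u| = √(1² + 0²) = √1, |v| = √(2² + 4²) = √20, so |u||v| = √(1·20) = √20.
cos θ = (u·v)/(|u||v|) = 2/√20 ≈ 0.4472
Cosine distance = 1 - cos θ ≈ 1 - 0.4472 = 0.5528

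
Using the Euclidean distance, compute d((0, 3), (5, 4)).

(Σ|x_i - y_i|^2)^(1/2) = (|0 - 5|^2 + |3 - 4|^2)^(1/2)
= (5^2 + 1^2)^(1/2) = (25 + 1)^(1/2) = (26)^(1/2) ≈ 5.099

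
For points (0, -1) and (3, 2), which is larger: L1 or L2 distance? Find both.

L1 = |0 - 3| + |-1 - 2| = 3 + 3 = 6
L2 = √(3² + 3²) = √18 ≈ 4.2426
L1 ≥ L2 always (equality iff movement is along one axis); L1 > L2 here.
Ratio L1/L2 = 6/√18 ≈ 1.4142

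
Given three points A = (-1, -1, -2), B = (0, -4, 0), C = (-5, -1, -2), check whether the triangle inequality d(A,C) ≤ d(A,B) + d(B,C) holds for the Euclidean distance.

d(A,B) = √(1² + 3² + 2²) = √14 ≈ 3.7417, d(B,C) = √(5² + 3² + 2²) = √38 ≈ 6.1644, d(A,C) = √(4² + 0² + 0²) = √16 = 4.
d(A,C) = 4 ≤ 3.7417 + 6.1644 = 9.9061. Triangle inequality is satisfied.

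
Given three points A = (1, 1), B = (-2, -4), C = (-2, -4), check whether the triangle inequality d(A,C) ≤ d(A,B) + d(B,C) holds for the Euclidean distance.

d(A,B) = √(3² + 5²) = √34 ≈ 5.831, d(B,C) = √(0² + 0²) = √0 = 0, d(A,C) = √(3² + 5²) = √34 ≈ 5.831.
d(A,C) ≈ 5.831 ≤ 5.831 + 0 = 5.831. Triangle inequality is satisfied.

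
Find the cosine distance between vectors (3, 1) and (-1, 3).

With u = (3, 1), v = (-1, 3):
u·v = 3·(-1) + 1·3 = (-3) + 3 = 0.
|u| = √(3² + 1²) = √10, |v| = √((-1)² + 3²) = √10, so |u||v| = √(10·10) = √100 = 10.
cos θ = (u·v)/(|u||v|) = 0/10 = 0
Cosine distance = 1 - cos θ = 1 - 0 = 1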